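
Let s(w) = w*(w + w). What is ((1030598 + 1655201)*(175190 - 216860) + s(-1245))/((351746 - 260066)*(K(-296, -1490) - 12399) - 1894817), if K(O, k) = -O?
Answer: 111914144280/1111497857 ≈ 100.69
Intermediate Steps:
s(w) = 2*w**2 (s(w) = w*(2*w) = 2*w**2)
((1030598 + 1655201)*(175190 - 216860) + s(-1245))/((351746 - 260066)*(K(-296, -1490) - 12399) - 1894817) = ((1030598 + 1655201)*(175190 - 216860) + 2*(-1245)**2)/((351746 - 260066)*(-1*(-296) - 12399) - 1894817) = (2685799*(-41670) + 2*1550025)/(91680*(296 - 12399) - 1894817) = (-111917244330 + 3100050)/(91680*(-12103) - 1894817) = -111914144280/(-1109603040 - 1894817) = -111914144280/(-1111497857) = -111914144280*(-1/1111497857) = 111914144280/1111497857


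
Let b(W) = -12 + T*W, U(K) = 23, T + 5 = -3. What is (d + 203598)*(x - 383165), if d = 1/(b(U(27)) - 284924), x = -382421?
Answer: -22221080732312887/142560 ≈ -1.5587e+11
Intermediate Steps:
T = -8 (T = -5 - 3 = -8)
b(W) = -12 - 8*W
d = -1/285120 (d = 1/((-12 - 8*23) - 284924) = 1/((-12 - 184) - 284924) = 1/(-196 - 284924) = 1/(-285120) = -1/285120 ≈ -3.5073e-6)
(d + 203598)*(x - 383165) = (-1/285120 + 203598)*(-382421 - 383165) = (58049861759/285120)*(-765586) = -22221080732312887/142560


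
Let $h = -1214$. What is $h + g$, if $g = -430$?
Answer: $-1644$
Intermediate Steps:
$h + g = -1214 - 430 = -1644$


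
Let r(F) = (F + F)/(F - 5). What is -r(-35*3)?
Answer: -21/11 ≈ -1.9091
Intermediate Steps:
r(F) = 2*F/(-5 + F) (r(F) = (2*F)/(-5 + F) = 2*F/(-5 + F))
-r(-35*3) = -2*(-35*3)/(-5 - 35*3) = -2*(-105)/(-5 - 105) = -2*(-105)/(-110) = -2*(-105)*(-1)/110 = -1*21/11 = -21/11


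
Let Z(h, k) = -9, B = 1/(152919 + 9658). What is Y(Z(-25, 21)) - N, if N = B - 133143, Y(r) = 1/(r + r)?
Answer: 389627648603/2926386 ≈ 1.3314e+5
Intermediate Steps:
B = 1/162577 ≈ 6.1509e-6
Y(r) = 1/(2*r)
N = -21645989510/162577 (N = 1/162577 - 133143 = -21645989510/162577 ≈ -1.3314e+5)
Y(Z(-25, 21)) - N = (½)/(-9) - 1*(-21645989510/162577) = (½)*(-⅑) + 21645989510/162577 = -1/18 + 21645989510/162577 = 389627648603/2926386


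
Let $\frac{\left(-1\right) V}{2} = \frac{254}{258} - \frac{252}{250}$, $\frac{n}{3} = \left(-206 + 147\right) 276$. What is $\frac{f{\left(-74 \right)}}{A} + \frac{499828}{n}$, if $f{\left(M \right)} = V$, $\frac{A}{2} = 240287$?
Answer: $- \frac{161387290249216}{15773610079125} \approx -10.231$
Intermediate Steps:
$A = 480574$ ($A = 2 \cdot 240287 = 480574$)
$n = -48852$ ($n = 3 \left(-206 + 147\right) 276 = 3 \left(\left(-59\right) 276\right) = 3 \left(-16284\right) = -48852$)
$V = \frac{758}{16125}$ ($V = - 2 \left(\frac{254}{258} - \frac{252}{250}\right) = - 2 \left(254 \cdot \frac{1}{258} - \frac{126}{125}\right) = - 2 \left(\frac{127}{129} - \frac{126}{125}\right) = \left(-2\right) \left(- \frac{379}{16125}\right) = \frac{758}{16125} \approx 0.047008$)
$f{\left(M \right)} = \frac{758}{16125}$
$\frac{f{\left(-74 \right)}}{A} + \frac{499828}{n} = \frac{758}{16125 \cdot 480574} + \frac{499828}{-48852} = \frac{758}{16125} \cdot \frac{1}{480574} + 499828 \left(- \frac{1}{48852}\right) = \frac{379}{3874627875} - \frac{124957}{12213} = - \frac{161387290249216}{15773610079125}$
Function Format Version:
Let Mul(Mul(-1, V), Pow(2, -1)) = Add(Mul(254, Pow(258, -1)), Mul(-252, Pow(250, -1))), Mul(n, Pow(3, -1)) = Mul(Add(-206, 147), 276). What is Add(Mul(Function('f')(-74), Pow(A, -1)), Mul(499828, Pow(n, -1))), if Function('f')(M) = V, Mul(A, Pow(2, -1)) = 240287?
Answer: Rational(-161387290249216, 15773610079125) ≈ -10.231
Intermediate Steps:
A = 480574 (A = Mul(2, 240287) = 480574)
n = -48852 (n = Mul(3, Mul(Add(-206, 147), 276)) = Mul(3, Mul(-59, 276)) = Mul(3, -16284) = -48852)
V = Rational(758, 16125) (V = Mul(-2, Add(Mul(254, Pow(258, -1)), Mul(-252, Pow(250, -1)))) = Mul(-2, Add(Mul(254, Rational(1, 258)), Mul(-252, Rational(1, 250)))) = Mul(-2, Add(Rational(127, 129), Rational(-126, 125))) = Mul(-2, Rational(-379, 16125)) = Rational(758, 16125) ≈ 0.047008)
Function('f')(M) = Rational(758, 16125)
Add(Mul(Function('f')(-74), Pow(A, -1)), Mul(499828, Pow(n, -1))) = Add(Mul(Rational(758, 16125), Pow(480574, -1)), Mul(499828, Pow(-48852, -1))) = Add(Mul(Rational(758, 16125), Rational(1, 480574)), Mul(499828, Rational(-1, 48852))) = Add(Rational(379, 3874627875), Rational(-124957, 12213)) = Rational(-161387290249216, 15773610079125)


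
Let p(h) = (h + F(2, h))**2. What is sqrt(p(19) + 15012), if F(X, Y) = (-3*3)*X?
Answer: sqrt(15013) ≈ 122.53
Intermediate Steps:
F(X, Y) = -9*X
p(h) = (-18 + h)**2 (p(h) = (h - 9*2)**2 = (h - 18)**2 = (-18 + h)**2)
sqrt(p(19) + 15012) = sqrt((-18 + 19)**2 + 15012) = sqrt(1**2 + 15012) = sqrt(1 + 15012) = sqrt(15013)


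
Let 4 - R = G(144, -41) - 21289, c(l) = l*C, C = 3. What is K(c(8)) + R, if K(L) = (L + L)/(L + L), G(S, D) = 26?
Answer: 21268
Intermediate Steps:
c(l) = 3*l (c(l) = l*3 = 3*l)
K(L) = 1 (K(L) = (2*L)/((2*L)) = (2*L)*(1/(2*L)) = 1)
R = 21267 (R = 4 - (26 - 21289) = 4 - 1*(-21263) = 4 + 21263 = 21267)
K(c(8)) + R = 1 + 21267 = 21268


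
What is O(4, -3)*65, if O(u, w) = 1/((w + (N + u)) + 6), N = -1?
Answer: 65/6 ≈ 10.833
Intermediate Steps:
O(u, w) = 1/(5 + u + w) (O(u, w) = 1/((w + (-1 + u)) + 6) = 1/((-1 + u + w) + 6) = 1/(5 + u + w))
O(4, -3)*65 = 65/(5 + 4 - 3) = 65/6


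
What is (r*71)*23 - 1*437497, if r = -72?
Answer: -555073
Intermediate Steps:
(r*71)*23 - 1*437497 = -72*71*23 - 1*437497 = -5112*23 - 437497 = -117576 - 437497 = -555073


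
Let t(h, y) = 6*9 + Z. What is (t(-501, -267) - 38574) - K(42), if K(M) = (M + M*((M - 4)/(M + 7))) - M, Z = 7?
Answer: -269819/7 ≈ -38546.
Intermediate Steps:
t(h, y) = 61 (t(h, y) = 6*9 + 7 = 54 + 7 = 61)
K(M) = M*(-4 + M)/(7 + M) (K(M) = (M + M*((-4 + M)/(7 + M))) - M = (M + M*(-4 + M)/(7 + M)) - M = M*(-4 + M)/(7 + M))
(t(-501, -267) - 38574) - K(42) = (61 - 38574) - 42*(-4 + 42)/(7 + 42) = -38513 - 42*38/49 = -38513 - 1*228/7 = -38513 - 228/7 = -269819/7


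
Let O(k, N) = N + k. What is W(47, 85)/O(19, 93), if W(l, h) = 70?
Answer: 5/8 ≈ 0.62500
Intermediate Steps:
W(47, 85)/O(19, 93) = 70/(93 + 19) = 70/112 = 70*(1/112) = 5/8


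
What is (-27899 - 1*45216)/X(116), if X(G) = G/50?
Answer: -1827875/58 ≈ -31515.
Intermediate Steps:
X(G) = G/50 (X(G) = G*(1/50) = G/50)
(-27899 - 1*45216)/X(116) = (-27899 - 1*45216)/(((1/50)*116)) = (-27899 - 45216)/(58/25) = -73115*25/58 = -1827875/58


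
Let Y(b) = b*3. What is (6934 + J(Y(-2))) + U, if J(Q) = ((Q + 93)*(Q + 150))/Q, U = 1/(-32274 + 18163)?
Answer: 68381905/14111 ≈ 4846.0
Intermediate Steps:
Y(b) = 3*b
U = -1/14111 (U = 1/(-14111) = -1/14111 ≈ -7.0867e-5)
J(Q) = (93 + Q)*(150 + Q)/Q (J(Q) = ((93 + Q)*(150 + Q))/Q = (93 + Q)*(150 + Q)/Q)
(6934 + J(Y(-2))) + U = (6934 + (243 + 3*(-2) + 13950/((3*(-2))))) - 1/14111 = (6934 + (243 - 6 + 13950/(-6))) - 1/14111 = (6934 + (243 - 6 + 13950*(-1/6))) - 1/14111 = (6934 + (243 - 6 - 2325)) - 1/14111 = (6934 - 2088) - 1/14111 = 4846 - 1/14111 = 68381905/14111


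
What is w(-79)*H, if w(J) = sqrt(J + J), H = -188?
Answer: -188*I*sqrt(158) ≈ -2363.1*I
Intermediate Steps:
w(J) = sqrt(2)*sqrt(J) (w(J) = sqrt(2*J) = sqrt(2)*sqrt(J))
w(-79)*H = (sqrt(2)*sqrt(-79))*(-188) = (sqrt(2)*(I*sqrt(79)))*(-188) = (I*sqrt(158))*(-188) = -188*I*sqrt(158)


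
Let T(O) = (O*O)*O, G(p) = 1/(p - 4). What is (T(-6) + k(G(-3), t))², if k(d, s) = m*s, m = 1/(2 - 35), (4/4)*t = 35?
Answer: 51308569/1089 ≈ 47115.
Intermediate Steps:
G(p) = 1/(-4 + p)
t = 35
m = -1/33 (m = 1/(-33) = -1/33 ≈ -0.030303)
k(d, s) = -s/33
T(O) = O³ (T(O) = O²*O = O³)
(T(-6) + k(G(-3), t))² = ((-6)³ - 1/33*35)² = (-216 - 35/33)² = (-7163/33)² = 51308569/1089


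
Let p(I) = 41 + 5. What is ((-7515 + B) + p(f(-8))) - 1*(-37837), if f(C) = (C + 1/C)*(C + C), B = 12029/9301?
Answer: 282464797/9301 ≈ 30369.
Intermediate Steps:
B = 12029/9301 (B = 12029*(1/9301) = 12029/9301 ≈ 1.2933)
f(C) = 2*C*(C + 1/C) (f(C) = (C + 1/C)*(2*C) = 2*C*(C + 1/C))
p(I) = 46
((-7515 + B) + p(f(-8))) - 1*(-37837) = ((-7515 + 12029/9301) + 46) - 1*(-37837) = (-69884986/9301 + 46) + 37837 = -69457140/9301 + 37837 = 282464797/9301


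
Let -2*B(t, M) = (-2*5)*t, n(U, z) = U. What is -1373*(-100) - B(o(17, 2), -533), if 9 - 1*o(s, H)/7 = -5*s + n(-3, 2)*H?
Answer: 133800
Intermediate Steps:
o(s, H) = 63 + 21*H + 35*s (o(s, H) = 63 - 7*(-5*s - 3*H) = 63 + (21*H + 35*s) = 63 + 21*H + 35*s)
B(t, M) = 5*t (B(t, M) = -(-2*5)*t/2 = -(-5)*t = 5*t)
-1373*(-100) - B(o(17, 2), -533) = -1373*(-100) - 5*(63 + 21*2 + 35*17) = 137300 - 5*(63 + 42 + 595) = 137300 - 5*700 = 137300 - 1*3500 = 137300 - 3500 = 133800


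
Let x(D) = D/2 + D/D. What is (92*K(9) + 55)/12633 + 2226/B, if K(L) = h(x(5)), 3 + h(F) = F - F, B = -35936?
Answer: -18031457/226989744 ≈ -0.079437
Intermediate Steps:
x(D) = 1 + D/2 (x(D) = D*(1/2) + 1 = D/2 + 1 = 1 + D/2)
h(F) = -3 (h(F) = -3 + (F - F) = -3 + 0 = -3)
K(L) = -3
(92*K(9) + 55)/12633 + 2226/B = (92*(-3) + 55)/12633 + 2226/(-35936) = (-276 + 55)*(1/12633) + 2226*(-1/35936) = -221*1/12633 - 1113/17968 = -221/12633 - 1113/17968 = -18031457/226989744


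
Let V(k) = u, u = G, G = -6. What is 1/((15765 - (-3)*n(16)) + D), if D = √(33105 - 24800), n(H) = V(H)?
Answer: 15747/247959704 - √8305/247959704 ≈ 6.3139e-5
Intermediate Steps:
u = -6
V(k) = -6
n(H) = -6
D = √8305 ≈ 91.132
1/((15765 - (-3)*n(16)) + D) = 1/((15765 - (-3)*(-6)) + √8305) = 1/((15765 - 1*18) + √8305) = 1/((15765 - 18) + √8305) = 1/(15747 + √8305)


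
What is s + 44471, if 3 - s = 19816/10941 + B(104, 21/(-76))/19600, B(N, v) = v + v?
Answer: 7395867318289/166303200 ≈ 44472.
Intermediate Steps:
B(N, v) = 2*v
s = 197711089/166303200 (s = 3 - (19816/10941 + (2*(21/(-76)))/19600) = 3 - (19816*(1/10941) + (2*(21*(-1/76)))*(1/19600)) = 3 - (19816/10941 + (2*(-21/76))*(1/19600)) = 3 - (19816/10941 - 21/38*1/19600) = 3 - (19816/10941 - 3/106400) = 3 - 1*301198511/166303200 = 3 - 301198511/166303200 = 197711089/166303200 ≈ 1.1889)
s + 44471 = 197711089/166303200 + 44471 = 7395867318289/166303200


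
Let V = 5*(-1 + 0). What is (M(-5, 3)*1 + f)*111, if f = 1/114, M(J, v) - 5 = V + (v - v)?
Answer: 37/38 ≈ 0.97368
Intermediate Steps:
V = -5 (V = 5*(-1) = -5)
M(J, v) = 0 (M(J, v) = 5 + (-5 + (v - v)) = 5 + (-5 + 0) = 5 - 5 = 0)
f = 1/114 ≈ 0.0087719
(M(-5, 3)*1 + f)*111 = (0*1 + 1/114)*111 = (0 + 1/114)*111 = (1/114)*111 = 37/38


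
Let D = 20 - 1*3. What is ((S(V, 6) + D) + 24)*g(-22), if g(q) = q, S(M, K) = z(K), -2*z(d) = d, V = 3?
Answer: -836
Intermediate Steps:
z(d) = -d/2
S(M, K) = -K/2
D = 17 (D = 20 - 3 = 17)
((S(V, 6) + D) + 24)*g(-22) = ((-½*6 + 17) + 24)*(-22) = ((-3 + 17) + 24)*(-22) = (14 + 24)*(-22) = 38*(-22) = -836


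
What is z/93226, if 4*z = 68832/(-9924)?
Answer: -717/38548951 ≈ -1.8600e-5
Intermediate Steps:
z = -1434/827 (z = (68832/(-9924))/4 = (68832*(-1/9924))/4 = (¼)*(-5736/827) = -1434/827 ≈ -1.7340)
z/93226 = -1434/827/93226 = -1434/827*1/93226 = -717/38548951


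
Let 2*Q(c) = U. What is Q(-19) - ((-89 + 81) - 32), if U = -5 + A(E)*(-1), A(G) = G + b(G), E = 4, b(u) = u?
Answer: 67/2 ≈ 33.500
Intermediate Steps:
A(G) = 2*G (A(G) = G + G = 2*G)
U = -13 (U = -5 + (2*4)*(-1) = -5 + 8*(-1) = -5 - 8 = -13)
Q(c) = -13/2 (Q(c) = (½)*(-13) = -13/2)
Q(-19) - ((-89 + 81) - 32) = -13/2 - ((-89 + 81) - 32) = -13/2 - (-8 - 32) = -13/2 - 1*(-40) = -13/2 + 40 = 67/2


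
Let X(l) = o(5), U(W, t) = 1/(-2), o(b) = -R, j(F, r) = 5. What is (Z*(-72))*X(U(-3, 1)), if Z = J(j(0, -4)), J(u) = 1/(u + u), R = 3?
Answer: 108/5 ≈ 21.600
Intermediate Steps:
J(u) = 1/(2*u)
Z = ⅒ (Z = (½)/5 = (½)*(⅕) = ⅒ ≈ 0.10000)
o(b) = -3 (o(b) = -1*3 = -3)
U(W, t) = -½
X(l) = -3
(Z*(-72))*X(U(-3, 1)) = ((⅒)*(-72))*(-3) = -36/5*(-3) = 108/5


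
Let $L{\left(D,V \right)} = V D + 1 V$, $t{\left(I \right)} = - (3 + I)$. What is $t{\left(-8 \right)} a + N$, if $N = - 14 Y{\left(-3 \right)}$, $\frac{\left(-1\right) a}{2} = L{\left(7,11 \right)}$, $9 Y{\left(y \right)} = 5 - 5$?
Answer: $-880$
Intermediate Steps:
$t{\left(I \right)} = -3 - I$
$Y{\left(y \right)} = 0$ ($Y{\left(y \right)} = \frac{5 - 5}{9} = \frac{1}{9} \cdot 0 = 0$)
$L{\left(D,V \right)} = V + D V$ ($L{\left(D,V \right)} = D V + V = V + D V$)
$a = -176$ ($a = - 2 \cdot 11 \left(1 + 7\right) = - 2 \cdot 11 \cdot 8 = \left(-2\right) 88 = -176$)
$N = 0$ ($N = \left(-14\right) 0 = 0$)
$t{\left(-8 \right)} a + N = \left(-3 - -8\right) \left(-176\right) + 0 = \left(-3 + 8\right) \left(-176\right) + 0 = 5 \left(-176\right) + 0 = -880 + 0 = -880$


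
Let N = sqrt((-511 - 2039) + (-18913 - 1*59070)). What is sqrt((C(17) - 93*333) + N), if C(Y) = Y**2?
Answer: sqrt(-30680 + I*sqrt(80533)) ≈ 0.8101 + 175.16*I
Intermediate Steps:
N = I*sqrt(80533) (N = sqrt(-2550 + (-18913 - 59070)) = sqrt(-2550 - 77983) = sqrt(-80533) = I*sqrt(80533) ≈ 283.78*I)
sqrt((C(17) - 93*333) + N) = sqrt((17**2 - 93*333) + I*sqrt(80533)) = sqrt((289 - 30969) + I*sqrt(80533)) = sqrt(-30680 + I*sqrt(80533))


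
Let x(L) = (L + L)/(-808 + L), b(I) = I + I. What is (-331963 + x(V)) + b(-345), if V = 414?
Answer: -65533055/197 ≈ -3.3266e+5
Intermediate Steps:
b(I) = 2*I
x(L) = 2*L/(-808 + L) (x(L) = (2*L)/(-808 + L) = 2*L/(-808 + L))
(-331963 + x(V)) + b(-345) = (-331963 + 2*414/(-808 + 414)) + 2*(-345) = (-331963 + 2*414/(-394)) - 690 = (-331963 + 2*414*(-1/394)) - 690 = (-331963 - 414/197) - 690 = -65397125/197 - 690 = -65533055/197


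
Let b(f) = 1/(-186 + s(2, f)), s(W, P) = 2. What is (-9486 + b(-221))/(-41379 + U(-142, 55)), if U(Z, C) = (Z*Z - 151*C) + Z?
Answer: 1745425/5457808 ≈ 0.31980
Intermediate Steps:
U(Z, C) = Z + Z² - 151*C (U(Z, C) = (Z² - 151*C) + Z = Z + Z² - 151*C)
b(f) = -1/184 (b(f) = 1/(-186 + 2) = 1/(-184) = -1/184)
(-9486 + b(-221))/(-41379 + U(-142, 55)) = (-9486 - 1/184)/(-41379 + (-142 + (-142)² - 151*55)) = -1745425/(184*(-41379 + (-142 + 20164 - 8305))) = -1745425/(184*(-41379 + 11717)) = -1745425/184/(-29662) = -1745425/184*(-1/29662) = 1745425/5457808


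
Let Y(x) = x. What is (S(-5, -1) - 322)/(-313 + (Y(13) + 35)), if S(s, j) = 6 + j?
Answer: 317/265 ≈ 1.1962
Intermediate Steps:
(S(-5, -1) - 322)/(-313 + (Y(13) + 35)) = ((6 - 1) - 322)/(-313 + (13 + 35)) = (5 - 322)/(-313 + 48) = -317/(-265) = -317*(-1/265) = 317/265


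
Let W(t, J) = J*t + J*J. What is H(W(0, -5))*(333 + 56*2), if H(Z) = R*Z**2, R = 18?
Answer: 5006250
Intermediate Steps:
W(t, J) = J**2 + J*t (W(t, J) = J*t + J**2 = J**2 + J*t)
H(Z) = 18*Z**2
H(W(0, -5))*(333 + 56*2) = (18*(-5*(-5 + 0))**2)*(333 + 56*2) = (18*(-5*(-5))**2)*(333 + 112) = (18*25**2)*445 = (18*625)*445 = 11250*445 = 5006250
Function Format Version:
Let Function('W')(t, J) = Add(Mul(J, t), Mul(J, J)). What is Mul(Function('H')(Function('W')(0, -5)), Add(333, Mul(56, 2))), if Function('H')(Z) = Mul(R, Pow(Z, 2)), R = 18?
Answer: 5006250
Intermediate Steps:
Function('W')(t, J) = Add(Pow(J, 2), Mul(J, t)) (Function('W')(t, J) = Add(Mul(J, t), Pow(J, 2)) = Add(Pow(J, 2), Mul(J, t)))
Function('H')(Z) = Mul(18, Pow(Z, 2))
Mul(Function('H')(Function('W')(0, -5)), Add(333, Mul(56, 2))) = Mul(Mul(18, Pow(Mul(-5, Add(-5, 0)), 2)), Add(333, Mul(56, 2))) = Mul(Mul(18, Pow(Mul(-5, -5), 2)), Add(333, 112)) = Mul(Mul(18, Pow(25, 2)), 445) = Mul(Mul(18, 625), 445) = Mul(11250, 445) = 5006250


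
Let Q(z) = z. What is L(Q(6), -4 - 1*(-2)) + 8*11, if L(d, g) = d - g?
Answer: 96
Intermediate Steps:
L(Q(6), -4 - 1*(-2)) + 8*11 = (6 - (-4 - 1*(-2))) + 8*11 = (6 - (-4 + 2)) + 88 = (6 - 1*(-2)) + 88 = (6 + 2) + 88 = 8 + 88 = 96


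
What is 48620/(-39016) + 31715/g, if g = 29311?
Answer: -46927095/285899494 ≈ -0.16414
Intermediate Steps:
48620/(-39016) + 31715/g = 48620/(-39016) + 31715/29311 = 48620*(-1/39016) + 31715*(1/29311) = -12155/9754 + 31715/29311 = -46927095/285899494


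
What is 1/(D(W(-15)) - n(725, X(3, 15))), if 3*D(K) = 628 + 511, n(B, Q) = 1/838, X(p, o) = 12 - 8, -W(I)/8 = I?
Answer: 2514/954479 ≈ 0.0026339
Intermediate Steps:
W(I) = -8*I
X(p, o) = 4
n(B, Q) = 1/838
D(K) = 1139/3 (D(K) = (628 + 511)/3 = (⅓)*1139 = 1139/3)
1/(D(W(-15)) - n(725, X(3, 15))) = 1/(1139/3 - 1*1/838) = 1/(1139/3 - 1/838) = 1/(954479/2514) = 2514/954479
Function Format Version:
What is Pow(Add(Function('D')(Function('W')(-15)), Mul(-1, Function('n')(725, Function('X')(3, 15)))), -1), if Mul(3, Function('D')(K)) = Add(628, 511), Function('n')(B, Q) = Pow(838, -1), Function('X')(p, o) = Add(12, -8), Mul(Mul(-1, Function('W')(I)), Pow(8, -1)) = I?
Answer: Rational(2514, 954479) ≈ 0.0026339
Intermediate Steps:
Function('W')(I) = Mul(-8, I)
Function('X')(p, o) = 4
Function('n')(B, Q) = Rational(1, 838)
Function('D')(K) = Rational(1139, 3) (Function('D')(K) = Mul(Rational(1, 3), Add(628, 511)) = Mul(Rational(1, 3), 1139) = Rational(1139, 3))
Pow(Add(Function('D')(Function('W')(-15)), Mul(-1, Function('n')(725, Function('X')(3, 15)))), -1) = Pow(Add(Rational(1139, 3), Mul(-1, Rational(1, 838))), -1) = Pow(Add(Rational(1139, 3), Rational(-1, 838)), -1) = Pow(Rational(954479, 2514), -1) = Rational(2514, 954479)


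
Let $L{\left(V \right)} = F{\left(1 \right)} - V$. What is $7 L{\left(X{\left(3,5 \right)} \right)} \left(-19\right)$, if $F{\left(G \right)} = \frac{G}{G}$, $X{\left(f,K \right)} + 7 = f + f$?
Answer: $-266$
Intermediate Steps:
$X{\left(f,K \right)} = -7 + 2 f$ ($X{\left(f,K \right)} = -7 + \left(f + f\right) = -7 + 2 f$)
$F{\left(G \right)} = 1$
$L{\left(V \right)} = 1 - V$
$7 L{\left(X{\left(3,5 \right)} \right)} \left(-19\right) = 7 \left(1 - \left(-7 + 2 \cdot 3\right)\right) \left(-19\right) = 7 \left(1 - \left(-7 + 6\right)\right) \left(-19\right) = 7 \left(1 - -1\right) \left(-19\right) = 7 \left(1 + 1\right) \left(-19\right) = 7 \cdot 2 \left(-19\right) = 14 \left(-19\right) = -266$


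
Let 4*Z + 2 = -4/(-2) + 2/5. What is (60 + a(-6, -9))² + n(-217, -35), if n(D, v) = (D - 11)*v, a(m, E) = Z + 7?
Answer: 1248241/100 ≈ 12482.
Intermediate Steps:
Z = ⅒ (Z = -½ + (-4/(-2) + 2/5)/4 = -½ + (-4*(-½) + 2*(⅕))/4 = -½ + (2 + ⅖)/4 = -½ + (¼)*(12/5) = -½ + ⅗ = ⅒ ≈ 0.10000)
a(m, E) = 71/10 (a(m, E) = ⅒ + 7 = 71/10)
n(D, v) = v*(-11 + D) (n(D, v) = (-11 + D)*v = v*(-11 + D))
(60 + a(-6, -9))² + n(-217, -35) = (60 + 71/10)² - 35*(-11 - 217) = (671/10)² - 35*(-228) = 450241/100 + 7980 = 1248241/100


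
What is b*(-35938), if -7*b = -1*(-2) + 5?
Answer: 35938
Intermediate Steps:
b = -1 (b = -(-1*(-2) + 5)/7 = -(2 + 5)/7 = -⅐*7 = -1)
b*(-35938) = -1*(-35938) = 35938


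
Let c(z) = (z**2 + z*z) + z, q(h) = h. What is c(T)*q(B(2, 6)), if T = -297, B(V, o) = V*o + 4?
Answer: 2817936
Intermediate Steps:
B(V, o) = 4 + V*o
c(z) = z + 2*z**2 (c(z) = (z**2 + z**2) + z = 2*z**2 + z = z + 2*z**2)
c(T)*q(B(2, 6)) = (-297*(1 + 2*(-297)))*(4 + 2*6) = (-297*(1 - 594))*(4 + 12) = -297*(-593)*16 = 176121*16 = 2817936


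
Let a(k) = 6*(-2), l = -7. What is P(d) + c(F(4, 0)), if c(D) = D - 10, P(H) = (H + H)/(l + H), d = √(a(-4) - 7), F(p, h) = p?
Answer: -185/34 - 7*I*√19/34 ≈ -5.4412 - 0.89742*I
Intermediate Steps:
a(k) = -12
d = I*√19 (d = √(-12 - 7) = √(-19) = I*√19 ≈ 4.3589*I)
P(H) = 2*H/(-7 + H) (P(H) = (H + H)/(-7 + H) = (2*H)/(-7 + H) = 2*H/(-7 + H))
c(D) = -10 + D
P(d) + c(F(4, 0)) = 2*(I*√19)/(-7 + I*√19) + (-10 + 4) = 2*I*√19/(-7 + I*√19) - 6 = -6 + 2*I*√19/(-7 + I*√19)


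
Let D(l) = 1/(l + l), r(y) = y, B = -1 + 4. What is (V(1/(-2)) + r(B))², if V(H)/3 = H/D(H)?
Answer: 81/4 ≈ 20.250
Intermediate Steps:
B = 3
D(l) = 1/(2*l)
V(H) = 6*H² (V(H) = 3*(H/((1/(2*H)))) = 3*(H*(2*H)) = 3*(2*H²) = 6*H²)
(V(1/(-2)) + r(B))² = (6*(1/(-2))² + 3)² = (6*(-½)² + 3)² = (6*(¼) + 3)² = (3/2 + 3)² = (9/2)² = 81/4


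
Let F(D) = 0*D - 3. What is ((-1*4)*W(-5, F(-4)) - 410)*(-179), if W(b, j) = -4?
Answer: 70526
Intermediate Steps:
F(D) = -3 (F(D) = 0 - 3 = -3)
((-1*4)*W(-5, F(-4)) - 410)*(-179) = (-1*4*(-4) - 410)*(-179) = (-4*(-4) - 410)*(-179) = (16 - 410)*(-179) = -394*(-179) = 70526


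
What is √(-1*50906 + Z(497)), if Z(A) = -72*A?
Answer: I*√86690 ≈ 294.43*I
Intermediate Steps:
√(-1*50906 + Z(497)) = √(-1*50906 - 72*497) = √(-50906 - 35784) = √(-86690) = I*√86690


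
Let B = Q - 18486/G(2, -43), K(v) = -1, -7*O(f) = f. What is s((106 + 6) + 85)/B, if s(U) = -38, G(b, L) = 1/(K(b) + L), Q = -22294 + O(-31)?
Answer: -266/5537661 ≈ -4.8035e-5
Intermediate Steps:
O(f) = -f/7
Q = -156027/7 (Q = -22294 - ⅐*(-31) = -22294 + 31/7 = -156027/7 ≈ -22290.)
G(b, L) = 1/(-1 + L)
B = 5537661/7 (B = -156027/7 - 18486/(1/(-1 - 43)) = -156027/7 - 18486/(1/(-44)) = -156027/7 - 18486/(-1/44) = -156027/7 - 18486*(-44) = -156027/7 - 1*(-813384) = -156027/7 + 813384 = 5537661/7 ≈ 7.9109e+5)
s((106 + 6) + 85)/B = -38/5537661/7 = -38*7/5537661 = -266/5537661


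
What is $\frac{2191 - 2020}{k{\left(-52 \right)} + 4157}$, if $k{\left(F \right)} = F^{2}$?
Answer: $\frac{57}{2287} \approx 0.024923$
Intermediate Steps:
$\frac{2191 - 2020}{k{\left(-52 \right)} + 4157} = \frac{2191 - 2020}{\left(-52\right)^{2} + 4157} = \frac{171}{2704 + 4157} = \frac{171}{6861} = 171 \cdot \frac{1}{6861} = \frac{57}{2287}$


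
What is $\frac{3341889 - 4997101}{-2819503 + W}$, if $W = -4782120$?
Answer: $\frac{1655212}{7601623} \approx 0.21774$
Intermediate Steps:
$\frac{3341889 - 4997101}{-2819503 + W} = \frac{3341889 - 4997101}{-2819503 - 4782120} = - \frac{1655212}{-7601623} = \left(-1655212\right) \left(- \frac{1}{7601623}\right) = \frac{1655212}{7601623}$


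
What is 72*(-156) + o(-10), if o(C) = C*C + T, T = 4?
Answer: -11128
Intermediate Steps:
o(C) = 4 + C**2 (o(C) = C*C + 4 = C**2 + 4 = 4 + C**2)
72*(-156) + o(-10) = 72*(-156) + (4 + (-10)**2) = -11232 + (4 + 100) = -11232 + 104 = -11128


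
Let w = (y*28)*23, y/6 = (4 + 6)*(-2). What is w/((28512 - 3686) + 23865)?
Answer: -3360/2117 ≈ -1.5872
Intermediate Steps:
y = -120 (y = 6*((4 + 6)*(-2)) = 6*(10*(-2)) = 6*(-20) = -120)
w = -77280 (w = -120*28*23 = -3360*23 = -77280)
w/((28512 - 3686) + 23865) = -77280/((28512 - 3686) + 23865) = -77280/(24826 + 23865) = -77280/48691 = -77280*1/48691 = -3360/2117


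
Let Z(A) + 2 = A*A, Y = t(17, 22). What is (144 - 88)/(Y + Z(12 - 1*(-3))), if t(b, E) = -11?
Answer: 14/53 ≈ 0.26415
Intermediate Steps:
Y = -11
Z(A) = -2 + A² (Z(A) = -2 + A*A = -2 + A²)
(144 - 88)/(Y + Z(12 - 1*(-3))) = (144 - 88)/(-11 + (-2 + (12 - 1*(-3))²)) = 56/(-11 + (-2 + (12 + 3)²)) = 56/(-11 + (-2 + 15²)) = 56/(-11 + (-2 + 225)) = 56/(-11 + 223) = 56/212 = 56*(1/212) = 14/53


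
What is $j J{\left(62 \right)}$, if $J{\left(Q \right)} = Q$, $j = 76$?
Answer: $4712$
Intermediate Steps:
$j J{\left(62 \right)} = 76 \cdot 62 = 4712$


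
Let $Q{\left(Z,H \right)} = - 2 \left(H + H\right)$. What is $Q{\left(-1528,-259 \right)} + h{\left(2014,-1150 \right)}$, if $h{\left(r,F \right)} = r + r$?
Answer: $5064$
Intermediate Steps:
$h{\left(r,F \right)} = 2 r$
$Q{\left(Z,H \right)} = - 4 H$ ($Q{\left(Z,H \right)} = - 2 \cdot 2 H = - 4 H$)
$Q{\left(-1528,-259 \right)} + h{\left(2014,-1150 \right)} = \left(-4\right) \left(-259\right) + 2 \cdot 2014 = 1036 + 4028 = 5064$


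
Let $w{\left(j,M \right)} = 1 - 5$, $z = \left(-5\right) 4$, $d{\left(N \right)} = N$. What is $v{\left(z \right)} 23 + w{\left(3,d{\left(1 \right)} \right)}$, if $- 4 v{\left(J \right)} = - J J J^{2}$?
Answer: $919996$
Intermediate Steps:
$z = -20$
$v{\left(J \right)} = \frac{J^{4}}{4}$ ($v{\left(J \right)} = - \frac{- J J J^{2}}{4} = - \frac{- J^{2} J^{2}}{4} = - \frac{\left(-1\right) J^{4}}{4} = \frac{J^{4}}{4}$)
$w{\left(j,M \right)} = -4$ ($w{\left(j,M \right)} = 1 - 5 = -4$)
$v{\left(z \right)} 23 + w{\left(3,d{\left(1 \right)} \right)} = \frac{\left(-20\right)^{4}}{4} \cdot 23 - 4 = \frac{1}{4} \cdot 160000 \cdot 23 - 4 = 40000 \cdot 23 - 4 = 920000 - 4 = 919996$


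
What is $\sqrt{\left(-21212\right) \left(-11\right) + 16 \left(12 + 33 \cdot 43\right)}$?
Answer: $2 \sqrt{64057} \approx 506.19$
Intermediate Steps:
$\sqrt{\left(-21212\right) \left(-11\right) + 16 \left(12 + 33 \cdot 43\right)} = \sqrt{233332 + 16 \left(12 + 1419\right)} = \sqrt{233332 + 16 \cdot 1431} = \sqrt{233332 + 22896} = \sqrt{256228} = 2 \sqrt{64057}$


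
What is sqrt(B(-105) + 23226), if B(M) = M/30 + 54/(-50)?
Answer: sqrt(2322142)/10 ≈ 152.39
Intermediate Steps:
B(M) = -27/25 + M/30 (B(M) = M*(1/30) + 54*(-1/50) = M/30 - 27/25 = -27/25 + M/30)
sqrt(B(-105) + 23226) = sqrt((-27/25 + (1/30)*(-105)) + 23226) = sqrt((-27/25 - 7/2) + 23226) = sqrt(-229/50 + 23226) = sqrt(1161071/50) = sqrt(2322142)/10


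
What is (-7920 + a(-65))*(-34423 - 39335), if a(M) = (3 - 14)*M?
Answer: 531426390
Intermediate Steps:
a(M) = -11*M
(-7920 + a(-65))*(-34423 - 39335) = (-7920 - 11*(-65))*(-34423 - 39335) = (-7920 + 715)*(-73758) = -7205*(-73758) = 531426390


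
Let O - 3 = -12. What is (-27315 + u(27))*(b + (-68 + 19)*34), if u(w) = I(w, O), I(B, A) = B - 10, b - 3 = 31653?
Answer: -818667020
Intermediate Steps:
b = 31656 (b = 3 + 31653 = 31656)
O = -9 (O = 3 - 12 = -9)
I(B, A) = -10 + B
u(w) = -10 + w
(-27315 + u(27))*(b + (-68 + 19)*34) = (-27315 + (-10 + 27))*(31656 + (-68 + 19)*34) = (-27315 + 17)*(31656 - 49*34) = -27298*(31656 - 1666) = -27298*29990 = -818667020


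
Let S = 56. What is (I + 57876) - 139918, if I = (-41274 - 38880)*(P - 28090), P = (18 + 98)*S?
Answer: 1730763434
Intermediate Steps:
P = 6496 (P = (18 + 98)*56 = 116*56 = 6496)
I = 1730845476 (I = (-41274 - 38880)*(6496 - 28090) = -80154*(-21594) = 1730845476)
(I + 57876) - 139918 = (1730845476 + 57876) - 139918 = 1730903352 - 139918 = 1730763434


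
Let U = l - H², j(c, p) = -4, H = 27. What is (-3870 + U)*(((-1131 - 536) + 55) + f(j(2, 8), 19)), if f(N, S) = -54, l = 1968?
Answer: 4383246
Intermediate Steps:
U = 1239 (U = 1968 - 1*27² = 1968 - 1*729 = 1968 - 729 = 1239)
(-3870 + U)*(((-1131 - 536) + 55) + f(j(2, 8), 19)) = (-3870 + 1239)*(((-1131 - 536) + 55) - 54) = -2631*((-1667 + 55) - 54) = -2631*(-1612 - 54) = -2631*(-1666) = 4383246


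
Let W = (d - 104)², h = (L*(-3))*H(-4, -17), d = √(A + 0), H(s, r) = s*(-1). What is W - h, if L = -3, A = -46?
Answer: 10734 - 208*I*√46 ≈ 10734.0 - 1410.7*I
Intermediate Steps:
H(s, r) = -s
d = I*√46 (d = √(-46 + 0) = √(-46) = I*√46 ≈ 6.7823*I)
h = 36 (h = (-3*(-3))*(-1*(-4)) = 9*4 = 36)
W = (-104 + I*√46)² (W = (I*√46 - 104)² = (-104 + I*√46)² ≈ 10770.0 - 1410.7*I)
W - h = (104 - I*√46)² - 1*36 = (104 - I*√46)² - 36 = -36 + (104 - I*√46)²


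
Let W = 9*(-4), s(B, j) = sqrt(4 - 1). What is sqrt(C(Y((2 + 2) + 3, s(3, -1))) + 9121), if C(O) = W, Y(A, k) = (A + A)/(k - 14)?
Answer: sqrt(9085) ≈ 95.315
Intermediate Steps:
s(B, j) = sqrt(3)
W = -36
Y(A, k) = 2*A/(-14 + k) (Y(A, k) = (2*A)/(-14 + k) = 2*A/(-14 + k))
C(O) = -36
sqrt(C(Y((2 + 2) + 3, s(3, -1))) + 9121) = sqrt(-36 + 9121) = sqrt(9085)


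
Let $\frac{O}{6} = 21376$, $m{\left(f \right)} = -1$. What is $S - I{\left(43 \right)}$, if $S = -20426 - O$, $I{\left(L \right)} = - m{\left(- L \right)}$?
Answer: $-148683$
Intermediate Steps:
$O = 128256$ ($O = 6 \cdot 21376 = 128256$)
$I{\left(L \right)} = 1$ ($I{\left(L \right)} = \left(-1\right) \left(-1\right) = 1$)
$S = -148682$ ($S = -20426 - 128256 = -148682$)
$S - I{\left(43 \right)} = -148682 - 1 = -148683$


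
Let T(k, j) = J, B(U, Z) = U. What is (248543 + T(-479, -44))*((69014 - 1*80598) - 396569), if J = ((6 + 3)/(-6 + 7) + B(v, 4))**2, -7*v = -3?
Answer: -4972512897339/49 ≈ -1.0148e+11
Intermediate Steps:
v = 3/7 (v = -1/7*(-3) = 3/7 ≈ 0.42857)
J = 4356/49 (J = ((6 + 3)/(-6 + 7) + 3/7)**2 = (9/1 + 3/7)**2 = (9*1 + 3/7)**2 = (9 + 3/7)**2 = (66/7)**2 = 4356/49 ≈ 88.898)
T(k, j) = 4356/49
(248543 + T(-479, -44))*((69014 - 1*80598) - 396569) = (248543 + 4356/49)*((69014 - 1*80598) - 396569) = 12182963*((69014 - 80598) - 396569)/49 = 12182963*(-11584 - 396569)/49 = (12182963/49)*(-408153) = -4972512897339/49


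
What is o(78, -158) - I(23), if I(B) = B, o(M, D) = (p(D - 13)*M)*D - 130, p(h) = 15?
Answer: -185013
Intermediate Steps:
o(M, D) = -130 + 15*D*M (o(M, D) = (15*M)*D - 130 = 15*D*M - 130 = -130 + 15*D*M)
o(78, -158) - I(23) = (-130 + 15*(-158)*78) - 1*23 = (-130 - 184860) - 23 = -184990 - 23 = -185013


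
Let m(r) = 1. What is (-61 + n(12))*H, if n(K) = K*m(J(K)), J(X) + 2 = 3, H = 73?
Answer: -3577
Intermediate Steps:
J(X) = 1 (J(X) = -2 + 3 = 1)
n(K) = K (n(K) = K*1 = K)
(-61 + n(12))*H = (-61 + 12)*73 = -49*73 = -3577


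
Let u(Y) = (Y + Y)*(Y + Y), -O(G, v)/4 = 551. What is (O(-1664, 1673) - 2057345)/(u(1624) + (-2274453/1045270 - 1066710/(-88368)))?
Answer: -15853107143705720/81203493626924703 ≈ -0.19523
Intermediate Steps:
O(G, v) = -2204 (O(G, v) = -4*551 = -2204)
u(Y) = 4*Y² (u(Y) = (2*Y)*(2*Y) = 4*Y²)
(O(-1664, 1673) - 2057345)/(u(1624) + (-2274453/1045270 - 1066710/(-88368))) = (-2204 - 2057345)/(4*1624² + (-2274453/1045270 - 1066710/(-88368))) = -2059549/(4*2637376 + (-2274453*1/1045270 - 1066710*(-1/88368))) = -2059549/(10549504 + (-2274453/1045270 + 177785/14728)) = -2059549/(10549504 + 76167591583/7697368280) = -2059549/81203493626924703/7697368280 = -2059549*7697368280/81203493626924703 = -15853107143705720/81203493626924703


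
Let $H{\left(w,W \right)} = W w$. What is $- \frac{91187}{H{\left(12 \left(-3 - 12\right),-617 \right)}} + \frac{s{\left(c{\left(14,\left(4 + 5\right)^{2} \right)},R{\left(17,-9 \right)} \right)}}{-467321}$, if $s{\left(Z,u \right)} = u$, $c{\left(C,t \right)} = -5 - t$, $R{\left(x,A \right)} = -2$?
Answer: $- \frac{42613377907}{51900670260} \approx -0.82106$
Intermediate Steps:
$- \frac{91187}{H{\left(12 \left(-3 - 12\right),-617 \right)}} + \frac{s{\left(c{\left(14,\left(4 + 5\right)^{2} \right)},R{\left(17,-9 \right)} \right)}}{-467321} = - \frac{91187}{\left(-617\right) 12 \left(-3 - 12\right)} - \frac{2}{-467321} = - \frac{91187}{\left(-617\right) 12 \left(-15\right)} - - \frac{2}{467321} = - \frac{91187}{\left(-617\right) \left(-180\right)} + \frac{2}{467321} = - \frac{91187}{111060} + \frac{2}{467321} = - \frac{42613377907}{51900670260}$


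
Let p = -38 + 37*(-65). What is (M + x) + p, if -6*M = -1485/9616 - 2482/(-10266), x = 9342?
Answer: 2043159154681/296153568 ≈ 6899.0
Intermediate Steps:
M = -4310951/296153568 (M = -(-1485/9616 - 2482/(-10266))/6 = -(-1485*1/9616 - 2482*(-1/10266))/6 = -(-1485/9616 + 1241/5133)/6 = -⅙*4310951/49358928 = -4310951/296153568 ≈ -0.014556)
p = -2443 (p = -38 - 2405 = -2443)
(M + x) + p = (-4310951/296153568 + 9342) - 2443 = 2766662321305/296153568 - 2443 = 2043159154681/296153568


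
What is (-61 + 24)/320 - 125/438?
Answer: -28103/70080 ≈ -0.40101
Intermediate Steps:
(-61 + 24)/320 - 125/438 = -37*1/320 - 125*1/438 = -37/320 - 125/438 = -28103/70080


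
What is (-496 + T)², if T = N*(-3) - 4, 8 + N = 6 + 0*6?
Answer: 244036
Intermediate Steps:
N = -2 (N = -8 + (6 + 0*6) = -8 + (6 + 0) = -8 + 6 = -2)
T = 2 (T = -2*(-3) - 4 = 6 - 4 = 2)
(-496 + T)² = (-496 + 2)² = (-494)² = 244036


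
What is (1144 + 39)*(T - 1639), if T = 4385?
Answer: 3248518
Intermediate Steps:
(1144 + 39)*(T - 1639) = (1144 + 39)*(4385 - 1639) = 1183*2746 = 3248518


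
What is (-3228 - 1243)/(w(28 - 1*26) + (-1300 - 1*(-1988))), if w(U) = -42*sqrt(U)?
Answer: -384506/58727 - 93891*sqrt(2)/234908 ≈ -7.1126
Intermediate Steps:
(-3228 - 1243)/(w(28 - 1*26) + (-1300 - 1*(-1988))) = (-3228 - 1243)/(-42*sqrt(28 - 1*26) + (-1300 - 1*(-1988))) = -4471/(-42*sqrt(28 - 26) + (-1300 + 1988)) = -4471/(-42*sqrt(2) + 688) = -4471/(688 - 42*sqrt(2))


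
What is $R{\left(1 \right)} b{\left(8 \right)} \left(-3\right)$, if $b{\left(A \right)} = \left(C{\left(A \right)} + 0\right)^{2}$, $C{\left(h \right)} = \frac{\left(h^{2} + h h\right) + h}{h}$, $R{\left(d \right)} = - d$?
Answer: $867$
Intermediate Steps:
$C{\left(h \right)} = \frac{h + 2 h^{2}}{h}$ ($C{\left(h \right)} = \frac{\left(h^{2} + h^{2}\right) + h}{h} = \frac{2 h^{2} + h}{h} = \frac{h + 2 h^{2}}{h}$)
$b{\left(A \right)} = \left(1 + 2 A\right)^{2}$ ($b{\left(A \right)} = \left(\left(1 + 2 A\right) + 0\right)^{2} = \left(1 + 2 A\right)^{2}$)
$R{\left(1 \right)} b{\left(8 \right)} \left(-3\right) = \left(-1\right) 1 \left(1 + 2 \cdot 8\right)^{2} \left(-3\right) = - \left(1 + 16\right)^{2} \left(-3\right) = - 17^{2} \left(-3\right) = \left(-1\right) 289 \left(-3\right) = \left(-289\right) \left(-3\right) = 867$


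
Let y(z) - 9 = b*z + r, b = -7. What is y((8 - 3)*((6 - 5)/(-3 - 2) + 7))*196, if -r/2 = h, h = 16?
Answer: -51156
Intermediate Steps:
r = -32 (r = -2*16 = -32)
y(z) = -23 - 7*z (y(z) = 9 + (-7*z - 32) = 9 + (-32 - 7*z) = -23 - 7*z)
y((8 - 3)*((6 - 5)/(-3 - 2) + 7))*196 = (-23 - 7*(8 - 3)*((6 - 5)/(-3 - 2) + 7))*196 = (-23 - 35*(1/(-5) + 7))*196 = (-23 - 35*(1*(-1/5) + 7))*196 = (-23 - 35*(-1/5 + 7))*196 = (-23 - 35*34/5)*196 = (-23 - 7*34)*196 = (-23 - 238)*196 = -261*196 = -51156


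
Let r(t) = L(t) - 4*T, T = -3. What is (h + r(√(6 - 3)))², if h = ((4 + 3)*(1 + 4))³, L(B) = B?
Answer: (42887 + √3)² ≈ 1.8394e+9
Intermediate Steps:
r(t) = 12 + t (r(t) = t - 4*(-3) = t + 12 = 12 + t)
h = 42875 (h = (7*5)³ = 35³ = 42875)
(h + r(√(6 - 3)))² = (42875 + (12 + √(6 - 3)))² = (42875 + (12 + √3))² = (42887 + √3)²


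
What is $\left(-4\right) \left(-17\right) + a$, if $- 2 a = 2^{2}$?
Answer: $66$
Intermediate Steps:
$a = -2$ ($a = - \frac{2^{2}}{2} = \left(- \frac{1}{2}\right) 4 = -2$)
$\left(-4\right) \left(-17\right) + a = \left(-4\right) \left(-17\right) - 2 = 68 - 2 = 66$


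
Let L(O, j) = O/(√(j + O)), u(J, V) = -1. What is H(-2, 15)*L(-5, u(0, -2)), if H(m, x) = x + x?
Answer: 25*I*√6 ≈ 61.237*I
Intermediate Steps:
L(O, j) = O/√(O + j) (L(O, j) = O/(√(O + j)) = O/√(O + j))
H(m, x) = 2*x
H(-2, 15)*L(-5, u(0, -2)) = (2*15)*(-5/√(-5 - 1)) = 30*(-(-5)*I*√6/6) = 30*(5*I*√6/6) = 25*I*√6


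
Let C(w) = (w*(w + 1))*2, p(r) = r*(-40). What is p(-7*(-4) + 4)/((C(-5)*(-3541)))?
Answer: 32/3541 ≈ 0.0090370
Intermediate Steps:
p(r) = -40*r
C(w) = 2*w*(1 + w) (C(w) = (w*(1 + w))*2 = 2*w*(1 + w))
p(-7*(-4) + 4)/((C(-5)*(-3541))) = (-40*(-7*(-4) + 4))/(((2*(-5)*(1 - 5))*(-3541))) = (-40*(28 + 4))/(((2*(-5)*(-4))*(-3541))) = (-40*32)/((40*(-3541))) = -1280/(-141640) = -1280*(-1/141640) = 32/3541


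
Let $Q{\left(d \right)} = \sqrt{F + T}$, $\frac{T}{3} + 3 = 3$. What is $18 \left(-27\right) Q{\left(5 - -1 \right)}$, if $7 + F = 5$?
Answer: $- 486 i \sqrt{2} \approx - 687.31 i$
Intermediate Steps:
$T = 0$ ($T = -9 + 3 \cdot 3 = -9 + 9 = 0$)
$F = -2$ ($F = -7 + 5 = -2$)
$Q{\left(d \right)} = i \sqrt{2}$ ($Q{\left(d \right)} = \sqrt{-2 + 0} = \sqrt{-2} = i \sqrt{2}$)
$18 \left(-27\right) Q{\left(5 - -1 \right)} = 18 \left(-27\right) i \sqrt{2} = - 486 i \sqrt{2}$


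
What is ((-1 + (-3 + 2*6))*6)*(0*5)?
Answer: 0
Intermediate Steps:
((-1 + (-3 + 2*6))*6)*(0*5) = ((-1 + (-3 + 12))*6)*0 = ((-1 + 9)*6)*0 = (8*6)*0 = 48*0 = 0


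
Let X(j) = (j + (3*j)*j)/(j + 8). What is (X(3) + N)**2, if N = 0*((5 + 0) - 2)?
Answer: 900/121 ≈ 7.4380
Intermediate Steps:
X(j) = (j + 3*j**2)/(8 + j)
N = 0 (N = 0*(5 - 2) = 0*3 = 0)
(X(3) + N)**2 = (3*(1 + 3*3)/(8 + 3) + 0)**2 = (3*(1 + 9)/11 + 0)**2 = (3*(1/11)*10 + 0)**2 = (30/11 + 0)**2 = (30/11)**2 = 900/121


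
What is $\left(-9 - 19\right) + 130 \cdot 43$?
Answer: $5562$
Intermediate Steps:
$\left(-9 - 19\right) + 130 \cdot 43 = -28 + 5590 = 5562$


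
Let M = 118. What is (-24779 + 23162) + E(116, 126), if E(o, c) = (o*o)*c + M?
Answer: 1693957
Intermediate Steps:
E(o, c) = 118 + c*o**2 (E(o, c) = (o*o)*c + 118 = o**2*c + 118 = c*o**2 + 118 = 118 + c*o**2)
(-24779 + 23162) + E(116, 126) = (-24779 + 23162) + (118 + 126*116**2) = -1617 + (118 + 126*13456) = -1617 + (118 + 1695456) = -1617 + 1695574 = 1693957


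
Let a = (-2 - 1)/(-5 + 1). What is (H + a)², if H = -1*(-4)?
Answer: 361/16 ≈ 22.563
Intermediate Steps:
H = 4
a = ¾ (a = -3/(-4) = -3*(-¼) = ¾ ≈ 0.75000)
(H + a)² = (4 + ¾)² = (19/4)² = 361/16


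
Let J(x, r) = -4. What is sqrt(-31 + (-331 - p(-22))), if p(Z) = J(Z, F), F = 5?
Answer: I*sqrt(358) ≈ 18.921*I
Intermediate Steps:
p(Z) = -4
sqrt(-31 + (-331 - p(-22))) = sqrt(-31 + (-331 - 1*(-4))) = sqrt(-31 + (-331 + 4)) = sqrt(-31 - 327) = sqrt(-358) = I*sqrt(358)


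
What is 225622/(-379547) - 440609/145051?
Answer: -199958520845/55053671897 ≈ -3.6321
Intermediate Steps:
225622/(-379547) - 440609/145051 = 225622*(-1/379547) - 440609*1/145051 = -225622/379547 - 440609/145051 = -199958520845/55053671897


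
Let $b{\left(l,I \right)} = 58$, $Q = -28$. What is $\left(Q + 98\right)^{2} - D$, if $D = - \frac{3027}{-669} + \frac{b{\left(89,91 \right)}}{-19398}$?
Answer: $\frac{10588317476}{2162877} \approx 4895.5$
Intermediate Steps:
$D = \frac{9779824}{2162877}$ ($D = - \frac{3027}{-669} + \frac{58}{-19398} = \left(-3027\right) \left(- \frac{1}{669}\right) + 58 \left(- \frac{1}{19398}\right) = \frac{1009}{223} - \frac{29}{9699} = \frac{9779824}{2162877} \approx 4.5217$)
$\left(Q + 98\right)^{2} - D = \left(-28 + 98\right)^{2} - \frac{9779824}{2162877} = 70^{2} - \frac{9779824}{2162877} = 4900 - \frac{9779824}{2162877} = \frac{10588317476}{2162877}$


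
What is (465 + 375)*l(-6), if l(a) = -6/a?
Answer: 840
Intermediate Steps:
(465 + 375)*l(-6) = (465 + 375)*(-6/(-6)) = 840*(-6*(-⅙)) = 840*1 = 840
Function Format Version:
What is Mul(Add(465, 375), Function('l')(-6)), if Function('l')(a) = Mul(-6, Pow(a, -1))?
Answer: 840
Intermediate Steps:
Mul(Add(465, 375), Function('l')(-6)) = Mul(Add(465, 375), Mul(-6, Pow(-6, -1))) = Mul(840, Mul(-6, Rational(-1, 6))) = Mul(840, 1) = 840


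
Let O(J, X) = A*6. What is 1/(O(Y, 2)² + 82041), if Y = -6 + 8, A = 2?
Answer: 1/82185 ≈ 1.2168e-5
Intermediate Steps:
Y = 2
O(J, X) = 12 (O(J, X) = 2*6 = 12)
1/(O(Y, 2)² + 82041) = 1/(12² + 82041) = 1/(144 + 82041) = 1/82185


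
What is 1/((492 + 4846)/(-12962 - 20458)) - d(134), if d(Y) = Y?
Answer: -374356/2669 ≈ -140.26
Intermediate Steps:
1/((492 + 4846)/(-12962 - 20458)) - d(134) = 1/((492 + 4846)/(-12962 - 20458)) - 1*134 = 1/(5338/(-33420)) - 134 = 1/(5338*(-1/33420)) - 134 = 1/(-2669/16710) - 134 = -16710/2669 - 134 = -374356/2669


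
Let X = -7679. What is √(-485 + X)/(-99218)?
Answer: -I*√2041/49609 ≈ -0.00091067*I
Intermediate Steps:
√(-485 + X)/(-99218) = √(-485 - 7679)/(-99218) = √(-8164)*(-1/99218) = (2*I*√2041)*(-1/99218) = -I*√2041/49609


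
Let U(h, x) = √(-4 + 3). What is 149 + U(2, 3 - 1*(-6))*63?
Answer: 149 + 63*I ≈ 149.0 + 63.0*I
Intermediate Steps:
U(h, x) = I (U(h, x) = √(-1) = I)
149 + U(2, 3 - 1*(-6))*63 = 149 + I*63 = 149 + 63*I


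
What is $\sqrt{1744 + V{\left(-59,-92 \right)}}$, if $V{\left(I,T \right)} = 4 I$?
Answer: $2 \sqrt{377} \approx 38.833$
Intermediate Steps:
$\sqrt{1744 + V{\left(-59,-92 \right)}} = \sqrt{1744 + 4 \left(-59\right)} = \sqrt{1744 - 236} = \sqrt{1508} = 2 \sqrt{377}$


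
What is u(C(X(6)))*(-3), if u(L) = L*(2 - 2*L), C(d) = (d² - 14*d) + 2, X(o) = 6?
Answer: 12972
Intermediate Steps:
C(d) = 2 + d² - 14*d
u(C(X(6)))*(-3) = (2*(2 + 6² - 14*6)*(1 - (2 + 6² - 14*6)))*(-3) = (2*(2 + 36 - 84)*(1 - (2 + 36 - 84)))*(-3) = (2*(-46)*(1 - 1*(-46)))*(-3) = (2*(-46)*(1 + 46))*(-3) = (2*(-46)*47)*(-3) = -4324*(-3) = 12972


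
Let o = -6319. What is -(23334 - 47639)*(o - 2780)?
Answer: -221151195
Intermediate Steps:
-(23334 - 47639)*(o - 2780) = -(23334 - 47639)*(-6319 - 2780) = -(-24305)*(-9099) = -1*221151195 = -221151195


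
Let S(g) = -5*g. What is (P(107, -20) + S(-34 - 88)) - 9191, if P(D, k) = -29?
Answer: -8610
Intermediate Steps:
(P(107, -20) + S(-34 - 88)) - 9191 = (-29 - 5*(-34 - 88)) - 9191 = (-29 - 5*(-122)) - 9191 = (-29 + 610) - 9191 = 581 - 9191 = -8610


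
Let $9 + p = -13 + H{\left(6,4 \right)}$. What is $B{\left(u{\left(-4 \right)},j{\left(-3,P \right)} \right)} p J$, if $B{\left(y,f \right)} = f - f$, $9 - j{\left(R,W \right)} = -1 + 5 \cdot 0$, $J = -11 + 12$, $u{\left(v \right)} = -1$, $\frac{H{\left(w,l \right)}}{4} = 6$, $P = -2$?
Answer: $0$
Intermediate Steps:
$H{\left(w,l \right)} = 24$ ($H{\left(w,l \right)} = 4 \cdot 6 = 24$)
$p = 2$ ($p = -9 + \left(-13 + 24\right) = -9 + 11 = 2$)
$J = 1$
$j{\left(R,W \right)} = 10$ ($j{\left(R,W \right)} = 9 - \left(-1 + 5 \cdot 0\right) = 9 - \left(-1 + 0\right) = 9 - -1 = 9 + 1 = 10$)
$B{\left(y,f \right)} = 0$
$B{\left(u{\left(-4 \right)},j{\left(-3,P \right)} \right)} p J = 0 \cdot 2 \cdot 1 = 0 \cdot 1 = 0$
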